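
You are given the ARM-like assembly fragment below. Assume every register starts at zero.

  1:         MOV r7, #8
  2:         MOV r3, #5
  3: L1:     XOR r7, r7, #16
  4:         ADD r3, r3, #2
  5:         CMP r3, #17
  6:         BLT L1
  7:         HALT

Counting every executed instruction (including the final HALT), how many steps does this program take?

after MOV r7, #8: r7=8
after MOV r3, #5: r3=5
after XOR r7, r7, #16: r7=8^16=24
after ADD r3, r3, #2: r3=5+2=7
CMP r3, #17  (cmp 7,17)
BLT L1: taken
after XOR r7, r7, #16: r7=24^16=8
after ADD r3, r3, #2: r3=7+2=9
CMP r3, #17  (cmp 9,17)
BLT L1: taken
after XOR r7, r7, #16: r7=8^16=24
after ADD r3, r3, #2: r3=9+2=11
CMP r3, #17  (cmp 11,17)
BLT L1: taken
after XOR r7, r7, #16: r7=24^16=8
after ADD r3, r3, #2: r3=11+2=13
CMP r3, #17  (cmp 13,17)
BLT L1: taken
after XOR r7, r7, #16: r7=8^16=24
after ADD r3, r3, #2: r3=13+2=15
CMP r3, #17  (cmp 15,17)
BLT L1: taken
after XOR r7, r7, #16: r7=24^16=8
after ADD r3, r3, #2: r3=15+2=17
CMP r3, #17  (cmp 17,17)
BLT L1: not taken
halt.
Total executed instructions: 27.

27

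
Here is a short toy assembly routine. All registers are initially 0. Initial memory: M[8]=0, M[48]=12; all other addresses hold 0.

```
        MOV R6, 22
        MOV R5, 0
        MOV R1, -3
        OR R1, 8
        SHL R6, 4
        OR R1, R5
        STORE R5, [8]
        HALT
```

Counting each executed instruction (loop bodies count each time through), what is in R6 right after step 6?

MOV R6, 22 → R6=22
MOV R5, 0 → R5=0
MOV R1, -3 → R1=-3
OR R1, 8 → R1=(-3)|8=-3
SHL R6, 4 → R6=22<<4=352
OR R1, R5 → R1=(-3)|0=-3
After step 6: R6 = 352.

352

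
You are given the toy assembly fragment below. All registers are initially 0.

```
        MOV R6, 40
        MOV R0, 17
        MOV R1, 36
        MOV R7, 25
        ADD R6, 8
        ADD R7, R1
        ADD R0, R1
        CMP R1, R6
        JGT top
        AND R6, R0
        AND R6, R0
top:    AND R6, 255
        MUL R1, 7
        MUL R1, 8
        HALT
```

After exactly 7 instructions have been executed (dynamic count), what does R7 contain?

R6=40
R0=17
R1=36
R7=25
R6=40+8=48
R7=25+36=61
R0=17+36=53
After step 7: R7 = 61.

61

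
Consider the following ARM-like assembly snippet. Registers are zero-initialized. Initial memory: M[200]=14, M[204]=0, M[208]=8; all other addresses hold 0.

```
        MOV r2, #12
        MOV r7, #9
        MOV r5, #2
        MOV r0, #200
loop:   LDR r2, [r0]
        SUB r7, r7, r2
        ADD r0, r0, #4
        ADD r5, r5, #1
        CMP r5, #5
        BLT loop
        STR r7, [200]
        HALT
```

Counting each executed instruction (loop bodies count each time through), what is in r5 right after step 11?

3

MOV r2, #12 → r2=12
MOV r7, #9 → r7=9
MOV r5, #2 → r5=2
MOV r0, #200 → r0=200
LDR r2, [r0] → r2=M[200]=14
SUB r7, r7, r2 → r7=9-14=-5
ADD r0, r0, #4 → r0=200+4=204
ADD r5, r5, #1 → r5=2+1=3
CMP r5, #5  (cmp 3,5)
BLT loop: taken
LDR r2, [r0] → r2=M[204]=0
After step 11: r5 = 3.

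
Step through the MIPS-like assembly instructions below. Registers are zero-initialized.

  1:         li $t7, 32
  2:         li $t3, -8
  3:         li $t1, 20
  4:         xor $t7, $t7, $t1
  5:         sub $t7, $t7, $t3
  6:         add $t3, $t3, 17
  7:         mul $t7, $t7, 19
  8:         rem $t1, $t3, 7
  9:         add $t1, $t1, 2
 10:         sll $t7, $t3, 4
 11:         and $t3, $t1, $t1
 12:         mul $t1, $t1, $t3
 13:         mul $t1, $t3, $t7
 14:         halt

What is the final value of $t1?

li $t7, 32 → $t7=32
li $t3, -8 → $t3=-8
li $t1, 20 → $t1=20
xor $t7, $t7, $t1 → $t7=32^20=52
sub $t7, $t7, $t3 → $t7=52-(-8)=60
add $t3, $t3, 17 → $t3=(-8)+17=9
mul $t7, $t7, 19 → $t7=60*19=1140
rem $t1, $t3, 7 → $t1=9%7=2
add $t1, $t1, 2 → $t1=2+2=4
sll $t7, $t3, 4 → $t7=9<<4=144
and $t3, $t1, $t1 → $t3=4&4=4
mul $t1, $t1, $t3 → $t1=4*4=16
mul $t1, $t3, $t7 → $t1=4*144=576
halt.

576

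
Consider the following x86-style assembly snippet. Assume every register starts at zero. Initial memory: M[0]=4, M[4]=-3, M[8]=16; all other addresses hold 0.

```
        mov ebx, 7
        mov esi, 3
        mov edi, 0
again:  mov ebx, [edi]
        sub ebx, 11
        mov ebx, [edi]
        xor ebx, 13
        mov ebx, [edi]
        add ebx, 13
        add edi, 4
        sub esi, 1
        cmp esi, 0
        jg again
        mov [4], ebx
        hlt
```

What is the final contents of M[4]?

29

mov ebx, 7 → ebx=7
mov esi, 3 → esi=3
mov edi, 0 → edi=0
mov ebx, [edi] → ebx=M[0]=4
sub ebx, 11 → ebx=4-11=-7
mov ebx, [edi] → ebx=M[0]=4
xor ebx, 13 → ebx=4^13=9
mov ebx, [edi] → ebx=M[0]=4
add ebx, 13 → ebx=4+13=17
add edi, 4 → edi=0+4=4
sub esi, 1 → esi=3-1=2
cmp esi, 0  (cmp 2,0)
jg again: taken
mov ebx, [edi] → ebx=M[4]=-3
sub ebx, 11 → ebx=(-3)-11=-14
mov ebx, [edi] → ebx=M[4]=-3
xor ebx, 13 → ebx=(-3)^13=-16
mov ebx, [edi] → ebx=M[4]=-3
add ebx, 13 → ebx=(-3)+13=10
add edi, 4 → edi=4+4=8
sub esi, 1 → esi=2-1=1
cmp esi, 0  (cmp 1,0)
jg again: taken
mov ebx, [edi] → ebx=M[8]=16
sub ebx, 11 → ebx=16-11=5
mov ebx, [edi] → ebx=M[8]=16
xor ebx, 13 → ebx=16^13=29
mov ebx, [edi] → ebx=M[8]=16
add ebx, 13 → ebx=16+13=29
add edi, 4 → edi=8+4=12
sub esi, 1 → esi=1-1=0
cmp esi, 0  (cmp 0,0)
jg again: not taken
mov [4], ebx → M[4]=29
halt.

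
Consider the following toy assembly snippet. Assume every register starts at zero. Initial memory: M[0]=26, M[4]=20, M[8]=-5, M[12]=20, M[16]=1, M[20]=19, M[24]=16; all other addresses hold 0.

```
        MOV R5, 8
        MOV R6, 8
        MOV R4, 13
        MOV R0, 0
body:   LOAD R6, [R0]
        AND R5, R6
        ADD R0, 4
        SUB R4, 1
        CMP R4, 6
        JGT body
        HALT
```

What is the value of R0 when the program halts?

28

after MOV R5, 8: R5=8
after MOV R6, 8: R6=8
after MOV R4, 13: R4=13
after MOV R0, 0: R0=0
after LOAD R6, [R0]: R6=M[0]=26
after AND R5, R6: R5=8&26=8
after ADD R0, 4: R0=0+4=4
after SUB R4, 1: R4=13-1=12
CMP R4, 6  (cmp 12,6)
JGT body: taken
after LOAD R6, [R0]: R6=M[4]=20
after AND R5, R6: R5=8&20=0
after ADD R0, 4: R0=4+4=8
after SUB R4, 1: R4=12-1=11
CMP R4, 6  (cmp 11,6)
JGT body: taken
after LOAD R6, [R0]: R6=M[8]=-5
after AND R5, R6: R5=0&(-5)=0
after ADD R0, 4: R0=8+4=12
after SUB R4, 1: R4=11-1=10
CMP R4, 6  (cmp 10,6)
JGT body: taken
after LOAD R6, [R0]: R6=M[12]=20
after AND R5, R6: R5=0&20=0
after ADD R0, 4: R0=12+4=16
after SUB R4, 1: R4=10-1=9
CMP R4, 6  (cmp 9,6)
JGT body: taken
after LOAD R6, [R0]: R6=M[16]=1
after AND R5, R6: R5=0&1=0
after ADD R0, 4: R0=16+4=20
after SUB R4, 1: R4=9-1=8
CMP R4, 6  (cmp 8,6)
JGT body: taken
after LOAD R6, [R0]: R6=M[20]=19
after AND R5, R6: R5=0&19=0
after ADD R0, 4: R0=20+4=24
after SUB R4, 1: R4=8-1=7
CMP R4, 6  (cmp 7,6)
JGT body: taken
after LOAD R6, [R0]: R6=M[24]=16
after AND R5, R6: R5=0&16=0
after ADD R0, 4: R0=24+4=28
after SUB R4, 1: R4=7-1=6
CMP R4, 6  (cmp 6,6)
JGT body: not taken
halt.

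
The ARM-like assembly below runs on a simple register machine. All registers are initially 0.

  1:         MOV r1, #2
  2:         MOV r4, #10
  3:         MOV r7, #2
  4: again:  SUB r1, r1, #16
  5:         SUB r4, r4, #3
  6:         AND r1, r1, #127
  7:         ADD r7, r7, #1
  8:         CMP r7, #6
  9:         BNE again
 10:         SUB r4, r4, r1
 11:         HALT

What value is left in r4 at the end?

r1=2
r4=10
r7=2
r1=2-16=-14
r4=10-3=7
r1=(-14)&127=114
r7=2+1=3
CMP r7, #6  (cmp 3,6)
BNE again: taken
r1=114-16=98
r4=7-3=4
r1=98&127=98
r7=3+1=4
CMP r7, #6  (cmp 4,6)
BNE again: taken
r1=98-16=82
r4=4-3=1
r1=82&127=82
r7=4+1=5
CMP r7, #6  (cmp 5,6)
BNE again: taken
r1=82-16=66
r4=1-3=-2
r1=66&127=66
r7=5+1=6
CMP r7, #6  (cmp 6,6)
BNE again: not taken
r4=(-2)-66=-68
halt.

-68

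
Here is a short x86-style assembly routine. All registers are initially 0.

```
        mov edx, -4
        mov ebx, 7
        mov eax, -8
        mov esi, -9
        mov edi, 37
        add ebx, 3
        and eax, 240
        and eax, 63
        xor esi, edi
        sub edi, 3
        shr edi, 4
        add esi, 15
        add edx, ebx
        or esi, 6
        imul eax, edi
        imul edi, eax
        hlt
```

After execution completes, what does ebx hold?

10

after mov edx, -4: edx=-4
after mov ebx, 7: ebx=7
after mov eax, -8: eax=-8
after mov esi, -9: esi=-9
after mov edi, 37: edi=37
after add ebx, 3: ebx=7+3=10
after and eax, 240: eax=(-8)&240=240
after and eax, 63: eax=240&63=48
after xor esi, edi: esi=(-9)^37=-46
after sub edi, 3: edi=37-3=34
after shr edi, 4: edi=34>>4=2
after add esi, 15: esi=(-46)+15=-31
after add edx, ebx: edx=(-4)+10=6
after or esi, 6: esi=(-31)|6=-25
after imul eax, edi: eax=48*2=96
after imul edi, eax: edi=2*96=192
halt.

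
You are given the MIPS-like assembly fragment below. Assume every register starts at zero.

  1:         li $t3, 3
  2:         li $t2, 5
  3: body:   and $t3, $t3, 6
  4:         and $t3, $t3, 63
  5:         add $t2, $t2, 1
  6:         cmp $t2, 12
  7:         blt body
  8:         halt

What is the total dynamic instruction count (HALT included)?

38

li $t3, 3 → $t3=3
li $t2, 5 → $t2=5
and $t3, $t3, 6 → $t3=3&6=2
and $t3, $t3, 63 → $t3=2&63=2
add $t2, $t2, 1 → $t2=5+1=6
cmp $t2, 12  (cmp 6,12)
blt body: taken
and $t3, $t3, 6 → $t3=2&6=2
and $t3, $t3, 63 → $t3=2&63=2
add $t2, $t2, 1 → $t2=6+1=7
cmp $t2, 12  (cmp 7,12)
blt body: taken
and $t3, $t3, 6 → $t3=2&6=2
and $t3, $t3, 63 → $t3=2&63=2
add $t2, $t2, 1 → $t2=7+1=8
cmp $t2, 12  (cmp 8,12)
blt body: taken
and $t3, $t3, 6 → $t3=2&6=2
and $t3, $t3, 63 → $t3=2&63=2
add $t2, $t2, 1 → $t2=8+1=9
cmp $t2, 12  (cmp 9,12)
blt body: taken
and $t3, $t3, 6 → $t3=2&6=2
and $t3, $t3, 63 → $t3=2&63=2
add $t2, $t2, 1 → $t2=9+1=10
cmp $t2, 12  (cmp 10,12)
blt body: taken
and $t3, $t3, 6 → $t3=2&6=2
and $t3, $t3, 63 → $t3=2&63=2
add $t2, $t2, 1 → $t2=10+1=11
cmp $t2, 12  (cmp 11,12)
blt body: taken
and $t3, $t3, 6 → $t3=2&6=2
and $t3, $t3, 63 → $t3=2&63=2
add $t2, $t2, 1 → $t2=11+1=12
cmp $t2, 12  (cmp 12,12)
blt body: not taken
halt.
Total executed instructions: 38.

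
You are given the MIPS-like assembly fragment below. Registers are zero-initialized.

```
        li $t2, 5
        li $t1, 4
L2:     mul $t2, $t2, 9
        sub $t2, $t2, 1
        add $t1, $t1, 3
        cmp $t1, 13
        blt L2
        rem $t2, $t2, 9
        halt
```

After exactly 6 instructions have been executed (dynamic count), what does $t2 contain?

li $t2, 5 → $t2=5
li $t1, 4 → $t1=4
mul $t2, $t2, 9 → $t2=5*9=45
sub $t2, $t2, 1 → $t2=45-1=44
add $t1, $t1, 3 → $t1=4+3=7
cmp $t1, 13  (cmp 7,13)
After step 6: $t2 = 44.

44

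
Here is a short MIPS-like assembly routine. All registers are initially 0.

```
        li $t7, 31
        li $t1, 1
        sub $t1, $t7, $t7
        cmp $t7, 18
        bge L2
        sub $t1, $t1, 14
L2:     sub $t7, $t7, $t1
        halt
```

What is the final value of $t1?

0

after li $t7, 31: $t7=31
after li $t1, 1: $t1=1
after sub $t1, $t7, $t7: $t1=31-31=0
cmp $t7, 18  (cmp 31,18)
bge L2: taken
after sub $t7, $t7, $t1: $t7=31-0=31
halt.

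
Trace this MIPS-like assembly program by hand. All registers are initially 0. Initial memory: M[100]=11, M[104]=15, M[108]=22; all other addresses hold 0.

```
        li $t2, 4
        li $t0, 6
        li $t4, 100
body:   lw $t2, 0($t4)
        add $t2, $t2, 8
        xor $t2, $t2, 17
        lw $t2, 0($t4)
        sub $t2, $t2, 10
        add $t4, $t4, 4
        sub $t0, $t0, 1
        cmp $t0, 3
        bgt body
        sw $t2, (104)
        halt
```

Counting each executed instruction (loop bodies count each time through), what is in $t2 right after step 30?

$t2=4
$t0=6
$t4=100
$t2=M[100]=11
$t2=11+8=19
$t2=19^17=2
$t2=M[100]=11
$t2=11-10=1
$t4=100+4=104
$t0=6-1=5
cmp $t0, 3  (cmp 5,3)
bgt body: taken
$t2=M[104]=15
$t2=15+8=23
$t2=23^17=6
$t2=M[104]=15
$t2=15-10=5
$t4=104+4=108
$t0=5-1=4
cmp $t0, 3  (cmp 4,3)
bgt body: taken
$t2=M[108]=22
$t2=22+8=30
$t2=30^17=15
$t2=M[108]=22
$t2=22-10=12
$t4=108+4=112
$t0=4-1=3
cmp $t0, 3  (cmp 3,3)
bgt body: not taken
After step 30: $t2 = 12.

12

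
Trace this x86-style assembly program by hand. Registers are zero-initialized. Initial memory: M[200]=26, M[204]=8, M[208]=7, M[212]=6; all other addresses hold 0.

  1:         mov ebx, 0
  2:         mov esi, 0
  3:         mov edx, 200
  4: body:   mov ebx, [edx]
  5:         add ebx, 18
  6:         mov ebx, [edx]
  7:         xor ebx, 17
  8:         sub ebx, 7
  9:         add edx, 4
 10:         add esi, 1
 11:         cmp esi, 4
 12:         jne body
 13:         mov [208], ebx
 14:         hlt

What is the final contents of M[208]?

mov ebx, 0 → ebx=0
mov esi, 0 → esi=0
mov edx, 200 → edx=200
mov ebx, [edx] → ebx=M[200]=26
add ebx, 18 → ebx=26+18=44
mov ebx, [edx] → ebx=M[200]=26
xor ebx, 17 → ebx=26^17=11
sub ebx, 7 → ebx=11-7=4
add edx, 4 → edx=200+4=204
add esi, 1 → esi=0+1=1
cmp esi, 4  (cmp 1,4)
jne body: taken
mov ebx, [edx] → ebx=M[204]=8
add ebx, 18 → ebx=8+18=26
mov ebx, [edx] → ebx=M[204]=8
xor ebx, 17 → ebx=8^17=25
sub ebx, 7 → ebx=25-7=18
add edx, 4 → edx=204+4=208
add esi, 1 → esi=1+1=2
cmp esi, 4  (cmp 2,4)
jne body: taken
mov ebx, [edx] → ebx=M[208]=7
add ebx, 18 → ebx=7+18=25
mov ebx, [edx] → ebx=M[208]=7
xor ebx, 17 → ebx=7^17=22
sub ebx, 7 → ebx=22-7=15
add edx, 4 → edx=208+4=212
add esi, 1 → esi=2+1=3
cmp esi, 4  (cmp 3,4)
jne body: taken
mov ebx, [edx] → ebx=M[212]=6
add ebx, 18 → ebx=6+18=24
mov ebx, [edx] → ebx=M[212]=6
xor ebx, 17 → ebx=6^17=23
sub ebx, 7 → ebx=23-7=16
add edx, 4 → edx=212+4=216
add esi, 1 → esi=3+1=4
cmp esi, 4  (cmp 4,4)
jne body: not taken
mov [208], ebx → M[208]=16
halt.

16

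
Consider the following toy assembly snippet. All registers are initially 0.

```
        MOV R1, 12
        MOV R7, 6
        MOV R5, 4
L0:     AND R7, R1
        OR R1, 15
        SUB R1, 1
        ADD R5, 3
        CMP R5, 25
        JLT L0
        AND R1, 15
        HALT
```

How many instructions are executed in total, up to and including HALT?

MOV R1, 12 → R1=12
MOV R7, 6 → R7=6
MOV R5, 4 → R5=4
AND R7, R1 → R7=6&12=4
OR R1, 15 → R1=12|15=15
SUB R1, 1 → R1=15-1=14
ADD R5, 3 → R5=4+3=7
CMP R5, 25  (cmp 7,25)
JLT L0: taken
AND R7, R1 → R7=4&14=4
OR R1, 15 → R1=14|15=15
SUB R1, 1 → R1=15-1=14
ADD R5, 3 → R5=7+3=10
CMP R5, 25  (cmp 10,25)
JLT L0: taken
AND R7, R1 → R7=4&14=4
OR R1, 15 → R1=14|15=15
SUB R1, 1 → R1=15-1=14
ADD R5, 3 → R5=10+3=13
CMP R5, 25  (cmp 13,25)
JLT L0: taken
AND R7, R1 → R7=4&14=4
OR R1, 15 → R1=14|15=15
SUB R1, 1 → R1=15-1=14
ADD R5, 3 → R5=13+3=16
CMP R5, 25  (cmp 16,25)
JLT L0: taken
AND R7, R1 → R7=4&14=4
OR R1, 15 → R1=14|15=15
SUB R1, 1 → R1=15-1=14
ADD R5, 3 → R5=16+3=19
CMP R5, 25  (cmp 19,25)
JLT L0: taken
AND R7, R1 → R7=4&14=4
OR R1, 15 → R1=14|15=15
SUB R1, 1 → R1=15-1=14
ADD R5, 3 → R5=19+3=22
CMP R5, 25  (cmp 22,25)
JLT L0: taken
AND R7, R1 → R7=4&14=4
OR R1, 15 → R1=14|15=15
SUB R1, 1 → R1=15-1=14
ADD R5, 3 → R5=22+3=25
CMP R5, 25  (cmp 25,25)
JLT L0: not taken
AND R1, 15 → R1=14&15=14
halt.
Total executed instructions: 47.

47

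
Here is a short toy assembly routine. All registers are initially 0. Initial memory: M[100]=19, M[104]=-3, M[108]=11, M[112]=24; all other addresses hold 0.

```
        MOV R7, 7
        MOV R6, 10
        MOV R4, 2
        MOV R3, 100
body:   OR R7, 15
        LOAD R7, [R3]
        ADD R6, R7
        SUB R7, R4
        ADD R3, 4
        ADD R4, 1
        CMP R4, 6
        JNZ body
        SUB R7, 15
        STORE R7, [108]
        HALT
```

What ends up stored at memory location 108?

4

MOV R7, 7 → R7=7
MOV R6, 10 → R6=10
MOV R4, 2 → R4=2
MOV R3, 100 → R3=100
OR R7, 15 → R7=7|15=15
LOAD R7, [R3] → R7=M[100]=19
ADD R6, R7 → R6=10+19=29
SUB R7, R4 → R7=19-2=17
ADD R3, 4 → R3=100+4=104
ADD R4, 1 → R4=2+1=3
CMP R4, 6  (cmp 3,6)
JNZ body: taken
OR R7, 15 → R7=17|15=31
LOAD R7, [R3] → R7=M[104]=-3
ADD R6, R7 → R6=29+(-3)=26
SUB R7, R4 → R7=(-3)-3=-6
ADD R3, 4 → R3=104+4=108
ADD R4, 1 → R4=3+1=4
CMP R4, 6  (cmp 4,6)
JNZ body: taken
OR R7, 15 → R7=(-6)|15=-1
LOAD R7, [R3] → R7=M[108]=11
ADD R6, R7 → R6=26+11=37
SUB R7, R4 → R7=11-4=7
ADD R3, 4 → R3=108+4=112
ADD R4, 1 → R4=4+1=5
CMP R4, 6  (cmp 5,6)
JNZ body: taken
OR R7, 15 → R7=7|15=15
LOAD R7, [R3] → R7=M[112]=24
ADD R6, R7 → R6=37+24=61
SUB R7, R4 → R7=24-5=19
ADD R3, 4 → R3=112+4=116
ADD R4, 1 → R4=5+1=6
CMP R4, 6  (cmp 6,6)
JNZ body: not taken
SUB R7, 15 → R7=19-15=4
STORE R7, [108] → M[108]=4
halt.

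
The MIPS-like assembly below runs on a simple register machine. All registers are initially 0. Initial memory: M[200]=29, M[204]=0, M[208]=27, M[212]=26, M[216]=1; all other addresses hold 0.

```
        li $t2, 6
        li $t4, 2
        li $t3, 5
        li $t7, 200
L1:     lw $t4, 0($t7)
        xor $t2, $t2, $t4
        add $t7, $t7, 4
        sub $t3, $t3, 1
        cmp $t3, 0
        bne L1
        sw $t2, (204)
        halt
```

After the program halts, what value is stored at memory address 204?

after li $t2, 6: $t2=6
after li $t4, 2: $t4=2
after li $t3, 5: $t3=5
after li $t7, 200: $t7=200
after lw $t4, 0($t7): $t4=M[200]=29
after xor $t2, $t2, $t4: $t2=6^29=27
after add $t7, $t7, 4: $t7=200+4=204
after sub $t3, $t3, 1: $t3=5-1=4
cmp $t3, 0  (cmp 4,0)
bne L1: taken
after lw $t4, 0($t7): $t4=M[204]=0
after xor $t2, $t2, $t4: $t2=27^0=27
after add $t7, $t7, 4: $t7=204+4=208
after sub $t3, $t3, 1: $t3=4-1=3
cmp $t3, 0  (cmp 3,0)
bne L1: taken
after lw $t4, 0($t7): $t4=M[208]=27
after xor $t2, $t2, $t4: $t2=27^27=0
after add $t7, $t7, 4: $t7=208+4=212
after sub $t3, $t3, 1: $t3=3-1=2
cmp $t3, 0  (cmp 2,0)
bne L1: taken
after lw $t4, 0($t7): $t4=M[212]=26
after xor $t2, $t2, $t4: $t2=0^26=26
after add $t7, $t7, 4: $t7=212+4=216
after sub $t3, $t3, 1: $t3=2-1=1
cmp $t3, 0  (cmp 1,0)
bne L1: taken
after lw $t4, 0($t7): $t4=M[216]=1
after xor $t2, $t2, $t4: $t2=26^1=27
after add $t7, $t7, 4: $t7=216+4=220
after sub $t3, $t3, 1: $t3=1-1=0
cmp $t3, 0  (cmp 0,0)
bne L1: not taken
sw $t2, (204) → M[204]=27
halt.

27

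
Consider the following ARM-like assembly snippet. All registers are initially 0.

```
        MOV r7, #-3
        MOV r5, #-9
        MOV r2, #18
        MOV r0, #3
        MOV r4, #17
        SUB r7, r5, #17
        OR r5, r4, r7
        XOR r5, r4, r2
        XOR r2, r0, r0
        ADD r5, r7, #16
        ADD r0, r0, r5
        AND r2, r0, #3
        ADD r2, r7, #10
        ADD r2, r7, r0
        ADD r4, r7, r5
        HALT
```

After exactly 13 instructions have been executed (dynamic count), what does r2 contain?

-16

MOV r7, #-3 → r7=-3
MOV r5, #-9 → r5=-9
MOV r2, #18 → r2=18
MOV r0, #3 → r0=3
MOV r4, #17 → r4=17
SUB r7, r5, #17 → r7=(-9)-17=-26
OR r5, r4, r7 → r5=17|(-26)=-9
XOR r5, r4, r2 → r5=17^18=3
XOR r2, r0, r0 → r2=3^3=0
ADD r5, r7, #16 → r5=(-26)+16=-10
ADD r0, r0, r5 → r0=3+(-10)=-7
AND r2, r0, #3 → r2=(-7)&3=1
ADD r2, r7, #10 → r2=(-26)+10=-16
After step 13: r2 = -16.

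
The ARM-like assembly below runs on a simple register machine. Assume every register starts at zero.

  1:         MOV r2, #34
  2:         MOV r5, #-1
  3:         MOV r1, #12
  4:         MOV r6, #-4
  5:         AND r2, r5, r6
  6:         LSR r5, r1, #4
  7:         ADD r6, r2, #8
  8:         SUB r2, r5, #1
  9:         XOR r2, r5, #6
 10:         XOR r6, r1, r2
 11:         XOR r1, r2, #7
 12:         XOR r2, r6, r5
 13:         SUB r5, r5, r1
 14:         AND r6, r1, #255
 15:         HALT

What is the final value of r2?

10

r2=34
r5=-1
r1=12
r6=-4
r2=(-1)&(-4)=-4
r5=12>>4=0
r6=(-4)+8=4
r2=0-1=-1
r2=0^6=6
r6=12^6=10
r1=6^7=1
r2=10^0=10
r5=0-1=-1
r6=1&255=1
halt.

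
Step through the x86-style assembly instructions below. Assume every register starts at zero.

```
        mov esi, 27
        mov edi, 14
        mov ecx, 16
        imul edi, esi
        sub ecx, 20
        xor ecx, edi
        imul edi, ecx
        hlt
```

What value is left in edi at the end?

-142884

mov esi, 27 → esi=27
mov edi, 14 → edi=14
mov ecx, 16 → ecx=16
imul edi, esi → edi=14*27=378
sub ecx, 20 → ecx=16-20=-4
xor ecx, edi → ecx=(-4)^378=-378
imul edi, ecx → edi=378*(-378)=-142884
halt.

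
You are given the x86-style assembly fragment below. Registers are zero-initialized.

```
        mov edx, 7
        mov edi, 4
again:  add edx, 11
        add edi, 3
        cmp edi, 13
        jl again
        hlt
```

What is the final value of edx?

40

after mov edx, 7: edx=7
after mov edi, 4: edi=4
after add edx, 11: edx=7+11=18
after add edi, 3: edi=4+3=7
cmp edi, 13  (cmp 7,13)
jl again: taken
after add edx, 11: edx=18+11=29
after add edi, 3: edi=7+3=10
cmp edi, 13  (cmp 10,13)
jl again: taken
after add edx, 11: edx=29+11=40
after add edi, 3: edi=10+3=13
cmp edi, 13  (cmp 13,13)
jl again: not taken
halt.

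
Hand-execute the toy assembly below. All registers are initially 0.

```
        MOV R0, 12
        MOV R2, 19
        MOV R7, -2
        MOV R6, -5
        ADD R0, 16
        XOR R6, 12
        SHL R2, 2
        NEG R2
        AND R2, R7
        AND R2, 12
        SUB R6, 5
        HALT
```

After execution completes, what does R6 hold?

-14

R0=12
R2=19
R7=-2
R6=-5
R0=12+16=28
R6=(-5)^12=-9
R2=19<<2=76
R2=-(76)=-76
R2=(-76)&(-2)=-76
R2=(-76)&12=4
R6=(-9)-5=-14
halt.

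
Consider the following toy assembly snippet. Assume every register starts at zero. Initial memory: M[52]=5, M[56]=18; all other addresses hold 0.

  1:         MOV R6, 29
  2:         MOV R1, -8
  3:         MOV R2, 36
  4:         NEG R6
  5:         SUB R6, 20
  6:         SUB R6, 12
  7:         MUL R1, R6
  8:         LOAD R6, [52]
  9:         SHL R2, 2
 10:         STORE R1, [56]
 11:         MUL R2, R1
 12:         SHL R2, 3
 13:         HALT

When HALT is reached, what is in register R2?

562176

R6=29
R1=-8
R2=36
R6=-(29)=-29
R6=(-29)-20=-49
R6=(-49)-12=-61
R1=(-8)*(-61)=488
R6=M[52]=5
R2=36<<2=144
STORE R1, [56] → M[56]=488
R2=144*488=70272
R2=70272<<3=562176
halt.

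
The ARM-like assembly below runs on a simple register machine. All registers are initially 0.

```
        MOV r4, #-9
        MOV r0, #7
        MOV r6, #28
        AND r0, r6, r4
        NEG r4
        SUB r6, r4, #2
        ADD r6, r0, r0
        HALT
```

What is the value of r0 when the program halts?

20

after MOV r4, #-9: r4=-9
after MOV r0, #7: r0=7
after MOV r6, #28: r6=28
after AND r0, r6, r4: r0=28&(-9)=20
after NEG r4: r4=-(-9)=9
after SUB r6, r4, #2: r6=9-2=7
after ADD r6, r0, r0: r6=20+20=40
halt.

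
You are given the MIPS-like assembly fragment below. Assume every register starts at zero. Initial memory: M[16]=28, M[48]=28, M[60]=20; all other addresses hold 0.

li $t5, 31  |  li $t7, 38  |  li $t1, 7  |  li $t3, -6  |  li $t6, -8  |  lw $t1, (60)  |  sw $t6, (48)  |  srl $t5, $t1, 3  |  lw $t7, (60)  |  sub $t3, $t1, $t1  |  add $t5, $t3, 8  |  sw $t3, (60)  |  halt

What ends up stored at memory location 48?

-8

$t5=31
$t7=38
$t1=7
$t3=-6
$t6=-8
$t1=M[60]=20
sw $t6, (48) → M[48]=-8
$t5=20>>3=2
$t7=M[60]=20
$t3=20-20=0
$t5=0+8=8
sw $t3, (60) → M[60]=0
halt.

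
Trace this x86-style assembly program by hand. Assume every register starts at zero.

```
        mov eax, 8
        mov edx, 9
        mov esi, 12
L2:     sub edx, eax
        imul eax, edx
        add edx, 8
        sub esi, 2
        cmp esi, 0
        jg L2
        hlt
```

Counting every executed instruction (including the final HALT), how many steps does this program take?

eax=8
edx=9
esi=12
edx=9-8=1
eax=8*1=8
edx=1+8=9
esi=12-2=10
cmp esi, 0  (cmp 10,0)
jg L2: taken
edx=9-8=1
eax=8*1=8
edx=1+8=9
esi=10-2=8
cmp esi, 0  (cmp 8,0)
jg L2: taken
edx=9-8=1
eax=8*1=8
edx=1+8=9
esi=8-2=6
cmp esi, 0  (cmp 6,0)
jg L2: taken
edx=9-8=1
eax=8*1=8
edx=1+8=9
esi=6-2=4
cmp esi, 0  (cmp 4,0)
jg L2: taken
edx=9-8=1
eax=8*1=8
edx=1+8=9
esi=4-2=2
cmp esi, 0  (cmp 2,0)
jg L2: taken
edx=9-8=1
eax=8*1=8
edx=1+8=9
esi=2-2=0
cmp esi, 0  (cmp 0,0)
jg L2: not taken
halt.
Total executed instructions: 40.

40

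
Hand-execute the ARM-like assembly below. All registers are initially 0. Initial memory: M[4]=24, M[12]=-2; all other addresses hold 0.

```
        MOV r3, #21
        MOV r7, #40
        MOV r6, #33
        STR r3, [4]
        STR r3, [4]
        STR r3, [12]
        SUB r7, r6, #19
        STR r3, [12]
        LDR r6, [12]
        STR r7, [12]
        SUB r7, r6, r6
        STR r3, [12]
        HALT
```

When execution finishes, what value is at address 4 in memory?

r3=21
r7=40
r6=33
STR r3, [4] → M[4]=21
STR r3, [4] → M[4]=21
STR r3, [12] → M[12]=21
r7=33-19=14
STR r3, [12] → M[12]=21
r6=M[12]=21
STR r7, [12] → M[12]=14
r7=21-21=0
STR r3, [12] → M[12]=21
halt.

21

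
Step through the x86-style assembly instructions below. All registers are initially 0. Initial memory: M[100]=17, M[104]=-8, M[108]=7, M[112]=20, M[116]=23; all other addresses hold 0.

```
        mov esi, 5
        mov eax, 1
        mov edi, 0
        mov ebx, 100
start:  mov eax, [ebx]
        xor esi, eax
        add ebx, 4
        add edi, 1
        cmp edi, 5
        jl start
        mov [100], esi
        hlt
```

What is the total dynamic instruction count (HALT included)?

after mov esi, 5: esi=5
after mov eax, 1: eax=1
after mov edi, 0: edi=0
after mov ebx, 100: ebx=100
after mov eax, [ebx]: eax=M[100]=17
after xor esi, eax: esi=5^17=20
after add ebx, 4: ebx=100+4=104
after add edi, 1: edi=0+1=1
cmp edi, 5  (cmp 1,5)
jl start: taken
after mov eax, [ebx]: eax=M[104]=-8
after xor esi, eax: esi=20^(-8)=-20
after add ebx, 4: ebx=104+4=108
after add edi, 1: edi=1+1=2
cmp edi, 5  (cmp 2,5)
jl start: taken
after mov eax, [ebx]: eax=M[108]=7
after xor esi, eax: esi=(-20)^7=-21
after add ebx, 4: ebx=108+4=112
after add edi, 1: edi=2+1=3
cmp edi, 5  (cmp 3,5)
jl start: taken
after mov eax, [ebx]: eax=M[112]=20
after xor esi, eax: esi=(-21)^20=-1
after add ebx, 4: ebx=112+4=116
after add edi, 1: edi=3+1=4
cmp edi, 5  (cmp 4,5)
jl start: taken
after mov eax, [ebx]: eax=M[116]=23
after xor esi, eax: esi=(-1)^23=-24
after add ebx, 4: ebx=116+4=120
after add edi, 1: edi=4+1=5
cmp edi, 5  (cmp 5,5)
jl start: not taken
mov [100], esi → M[100]=-24
halt.
Total executed instructions: 36.

36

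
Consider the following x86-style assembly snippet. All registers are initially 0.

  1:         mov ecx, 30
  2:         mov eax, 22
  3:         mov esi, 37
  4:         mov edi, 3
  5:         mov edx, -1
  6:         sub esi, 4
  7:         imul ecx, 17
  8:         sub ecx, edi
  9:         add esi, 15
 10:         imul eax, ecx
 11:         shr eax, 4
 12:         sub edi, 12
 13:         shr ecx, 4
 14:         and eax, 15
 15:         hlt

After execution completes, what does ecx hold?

31

ecx=30
eax=22
esi=37
edi=3
edx=-1
esi=37-4=33
ecx=30*17=510
ecx=510-3=507
esi=33+15=48
eax=22*507=11154
eax=11154>>4=697
edi=3-12=-9
ecx=507>>4=31
eax=697&15=9
halt.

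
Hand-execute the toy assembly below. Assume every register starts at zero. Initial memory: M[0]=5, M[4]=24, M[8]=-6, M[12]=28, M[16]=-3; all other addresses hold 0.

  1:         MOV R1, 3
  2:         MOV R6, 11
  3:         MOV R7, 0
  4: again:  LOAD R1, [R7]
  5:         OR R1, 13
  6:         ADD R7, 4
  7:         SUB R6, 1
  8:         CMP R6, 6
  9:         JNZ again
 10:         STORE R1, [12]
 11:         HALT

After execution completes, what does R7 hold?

20

MOV R1, 3 → R1=3
MOV R6, 11 → R6=11
MOV R7, 0 → R7=0
LOAD R1, [R7] → R1=M[0]=5
OR R1, 13 → R1=5|13=13
ADD R7, 4 → R7=0+4=4
SUB R6, 1 → R6=11-1=10
CMP R6, 6  (cmp 10,6)
JNZ again: taken
LOAD R1, [R7] → R1=M[4]=24
OR R1, 13 → R1=24|13=29
ADD R7, 4 → R7=4+4=8
SUB R6, 1 → R6=10-1=9
CMP R6, 6  (cmp 9,6)
JNZ again: taken
LOAD R1, [R7] → R1=M[8]=-6
OR R1, 13 → R1=(-6)|13=-1
ADD R7, 4 → R7=8+4=12
SUB R6, 1 → R6=9-1=8
CMP R6, 6  (cmp 8,6)
JNZ again: taken
LOAD R1, [R7] → R1=M[12]=28
OR R1, 13 → R1=28|13=29
ADD R7, 4 → R7=12+4=16
SUB R6, 1 → R6=8-1=7
CMP R6, 6  (cmp 7,6)
JNZ again: taken
LOAD R1, [R7] → R1=M[16]=-3
OR R1, 13 → R1=(-3)|13=-3
ADD R7, 4 → R7=16+4=20
SUB R6, 1 → R6=7-1=6
CMP R6, 6  (cmp 6,6)
JNZ again: not taken
STORE R1, [12] → M[12]=-3
halt.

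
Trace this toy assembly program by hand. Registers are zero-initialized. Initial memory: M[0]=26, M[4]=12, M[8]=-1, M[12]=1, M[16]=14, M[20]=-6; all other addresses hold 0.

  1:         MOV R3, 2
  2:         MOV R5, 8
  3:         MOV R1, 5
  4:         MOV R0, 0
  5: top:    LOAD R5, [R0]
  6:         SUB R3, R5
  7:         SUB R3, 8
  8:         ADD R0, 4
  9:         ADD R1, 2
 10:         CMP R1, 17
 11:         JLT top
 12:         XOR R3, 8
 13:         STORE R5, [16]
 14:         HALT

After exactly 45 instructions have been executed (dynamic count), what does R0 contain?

24

MOV R3, 2 → R3=2
MOV R5, 8 → R5=8
MOV R1, 5 → R1=5
MOV R0, 0 → R0=0
LOAD R5, [R0] → R5=M[0]=26
SUB R3, R5 → R3=2-26=-24
SUB R3, 8 → R3=(-24)-8=-32
ADD R0, 4 → R0=0+4=4
ADD R1, 2 → R1=5+2=7
CMP R1, 17  (cmp 7,17)
JLT top: taken
LOAD R5, [R0] → R5=M[4]=12
SUB R3, R5 → R3=(-32)-12=-44
SUB R3, 8 → R3=(-44)-8=-52
ADD R0, 4 → R0=4+4=8
ADD R1, 2 → R1=7+2=9
CMP R1, 17  (cmp 9,17)
JLT top: taken
LOAD R5, [R0] → R5=M[8]=-1
SUB R3, R5 → R3=(-52)-(-1)=-51
SUB R3, 8 → R3=(-51)-8=-59
ADD R0, 4 → R0=8+4=12
ADD R1, 2 → R1=9+2=11
CMP R1, 17  (cmp 11,17)
JLT top: taken
LOAD R5, [R0] → R5=M[12]=1
SUB R3, R5 → R3=(-59)-1=-60
SUB R3, 8 → R3=(-60)-8=-68
ADD R0, 4 → R0=12+4=16
ADD R1, 2 → R1=11+2=13
CMP R1, 17  (cmp 13,17)
JLT top: taken
LOAD R5, [R0] → R5=M[16]=14
SUB R3, R5 → R3=(-68)-14=-82
SUB R3, 8 → R3=(-82)-8=-90
ADD R0, 4 → R0=16+4=20
ADD R1, 2 → R1=13+2=15
CMP R1, 17  (cmp 15,17)
JLT top: taken
LOAD R5, [R0] → R5=M[20]=-6
SUB R3, R5 → R3=(-90)-(-6)=-84
SUB R3, 8 → R3=(-84)-8=-92
ADD R0, 4 → R0=20+4=24
ADD R1, 2 → R1=15+2=17
CMP R1, 17  (cmp 17,17)
After step 45: R0 = 24.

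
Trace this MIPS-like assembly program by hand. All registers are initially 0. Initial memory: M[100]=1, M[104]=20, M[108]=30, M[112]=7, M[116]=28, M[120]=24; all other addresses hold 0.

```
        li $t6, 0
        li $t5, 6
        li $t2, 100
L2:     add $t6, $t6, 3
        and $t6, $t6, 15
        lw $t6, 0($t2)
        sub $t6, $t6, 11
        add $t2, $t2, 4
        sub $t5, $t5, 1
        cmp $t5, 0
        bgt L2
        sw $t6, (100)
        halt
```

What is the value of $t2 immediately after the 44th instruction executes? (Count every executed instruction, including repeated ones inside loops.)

120

$t6=0
$t5=6
$t2=100
$t6=0+3=3
$t6=3&15=3
$t6=M[100]=1
$t6=1-11=-10
$t2=100+4=104
$t5=6-1=5
cmp $t5, 0  (cmp 5,0)
bgt L2: taken
$t6=(-10)+3=-7
$t6=(-7)&15=9
$t6=M[104]=20
$t6=20-11=9
$t2=104+4=108
$t5=5-1=4
cmp $t5, 0  (cmp 4,0)
bgt L2: taken
$t6=9+3=12
$t6=12&15=12
$t6=M[108]=30
$t6=30-11=19
$t2=108+4=112
$t5=4-1=3
cmp $t5, 0  (cmp 3,0)
bgt L2: taken
$t6=19+3=22
$t6=22&15=6
$t6=M[112]=7
$t6=7-11=-4
$t2=112+4=116
$t5=3-1=2
cmp $t5, 0  (cmp 2,0)
bgt L2: taken
$t6=(-4)+3=-1
$t6=(-1)&15=15
$t6=M[116]=28
$t6=28-11=17
$t2=116+4=120
$t5=2-1=1
cmp $t5, 0  (cmp 1,0)
bgt L2: taken
$t6=17+3=20
After step 44: $t2 = 120.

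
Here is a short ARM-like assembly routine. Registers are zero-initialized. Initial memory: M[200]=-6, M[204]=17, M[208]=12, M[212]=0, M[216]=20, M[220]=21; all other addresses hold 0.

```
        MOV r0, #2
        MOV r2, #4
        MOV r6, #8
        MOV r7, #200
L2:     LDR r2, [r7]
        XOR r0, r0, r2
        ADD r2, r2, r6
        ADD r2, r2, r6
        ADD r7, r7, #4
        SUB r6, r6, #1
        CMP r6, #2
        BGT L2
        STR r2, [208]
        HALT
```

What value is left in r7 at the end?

224

r0=2
r2=4
r6=8
r7=200
r2=M[200]=-6
r0=2^(-6)=-8
r2=(-6)+8=2
r2=2+8=10
r7=200+4=204
r6=8-1=7
CMP r6, #2  (cmp 7,2)
BGT L2: taken
r2=M[204]=17
r0=(-8)^17=-23
r2=17+7=24
r2=24+7=31
r7=204+4=208
r6=7-1=6
CMP r6, #2  (cmp 6,2)
BGT L2: taken
r2=M[208]=12
r0=(-23)^12=-27
r2=12+6=18
r2=18+6=24
r7=208+4=212
r6=6-1=5
CMP r6, #2  (cmp 5,2)
BGT L2: taken
r2=M[212]=0
r0=(-27)^0=-27
r2=0+5=5
r2=5+5=10
r7=212+4=216
r6=5-1=4
CMP r6, #2  (cmp 4,2)
BGT L2: taken
r2=M[216]=20
r0=(-27)^20=-15
r2=20+4=24
r2=24+4=28
r7=216+4=220
r6=4-1=3
CMP r6, #2  (cmp 3,2)
BGT L2: taken
r2=M[220]=21
r0=(-15)^21=-28
r2=21+3=24
r2=24+3=27
r7=220+4=224
r6=3-1=2
CMP r6, #2  (cmp 2,2)
BGT L2: not taken
STR r2, [208] → M[208]=27
halt.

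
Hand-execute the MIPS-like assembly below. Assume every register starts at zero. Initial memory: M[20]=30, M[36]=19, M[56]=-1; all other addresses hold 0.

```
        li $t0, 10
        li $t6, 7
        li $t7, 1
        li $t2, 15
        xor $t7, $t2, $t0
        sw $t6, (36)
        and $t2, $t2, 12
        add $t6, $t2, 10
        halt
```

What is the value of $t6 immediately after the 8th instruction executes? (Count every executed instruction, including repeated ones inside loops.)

after li $t0, 10: $t0=10
after li $t6, 7: $t6=7
after li $t7, 1: $t7=1
after li $t2, 15: $t2=15
after xor $t7, $t2, $t0: $t7=15^10=5
sw $t6, (36) → M[36]=7
after and $t2, $t2, 12: $t2=15&12=12
after add $t6, $t2, 10: $t6=12+10=22
After step 8: $t6 = 22.

22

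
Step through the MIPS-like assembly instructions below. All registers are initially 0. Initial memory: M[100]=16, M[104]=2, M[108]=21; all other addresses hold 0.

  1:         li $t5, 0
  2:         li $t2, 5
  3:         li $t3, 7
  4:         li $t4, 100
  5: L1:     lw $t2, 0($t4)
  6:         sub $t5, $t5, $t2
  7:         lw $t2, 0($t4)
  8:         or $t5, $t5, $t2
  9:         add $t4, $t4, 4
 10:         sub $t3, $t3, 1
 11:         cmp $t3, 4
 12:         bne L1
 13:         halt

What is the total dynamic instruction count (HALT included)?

$t5=0
$t2=5
$t3=7
$t4=100
$t2=M[100]=16
$t5=0-16=-16
$t2=M[100]=16
$t5=(-16)|16=-16
$t4=100+4=104
$t3=7-1=6
cmp $t3, 4  (cmp 6,4)
bne L1: taken
$t2=M[104]=2
$t5=(-16)-2=-18
$t2=M[104]=2
$t5=(-18)|2=-18
$t4=104+4=108
$t3=6-1=5
cmp $t3, 4  (cmp 5,4)
bne L1: taken
$t2=M[108]=21
$t5=(-18)-21=-39
$t2=M[108]=21
$t5=(-39)|21=-35
$t4=108+4=112
$t3=5-1=4
cmp $t3, 4  (cmp 4,4)
bne L1: not taken
halt.
Total executed instructions: 29.

29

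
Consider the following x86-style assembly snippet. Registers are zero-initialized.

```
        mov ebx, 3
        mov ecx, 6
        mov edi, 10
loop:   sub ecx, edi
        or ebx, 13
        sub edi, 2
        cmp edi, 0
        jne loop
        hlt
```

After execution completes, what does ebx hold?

mov ebx, 3 → ebx=3
mov ecx, 6 → ecx=6
mov edi, 10 → edi=10
sub ecx, edi → ecx=6-10=-4
or ebx, 13 → ebx=3|13=15
sub edi, 2 → edi=10-2=8
cmp edi, 0  (cmp 8,0)
jne loop: taken
sub ecx, edi → ecx=(-4)-8=-12
or ebx, 13 → ebx=15|13=15
sub edi, 2 → edi=8-2=6
cmp edi, 0  (cmp 6,0)
jne loop: taken
sub ecx, edi → ecx=(-12)-6=-18
or ebx, 13 → ebx=15|13=15
sub edi, 2 → edi=6-2=4
cmp edi, 0  (cmp 4,0)
jne loop: taken
sub ecx, edi → ecx=(-18)-4=-22
or ebx, 13 → ebx=15|13=15
sub edi, 2 → edi=4-2=2
cmp edi, 0  (cmp 2,0)
jne loop: taken
sub ecx, edi → ecx=(-22)-2=-24
or ebx, 13 → ebx=15|13=15
sub edi, 2 → edi=2-2=0
cmp edi, 0  (cmp 0,0)
jne loop: not taken
halt.

15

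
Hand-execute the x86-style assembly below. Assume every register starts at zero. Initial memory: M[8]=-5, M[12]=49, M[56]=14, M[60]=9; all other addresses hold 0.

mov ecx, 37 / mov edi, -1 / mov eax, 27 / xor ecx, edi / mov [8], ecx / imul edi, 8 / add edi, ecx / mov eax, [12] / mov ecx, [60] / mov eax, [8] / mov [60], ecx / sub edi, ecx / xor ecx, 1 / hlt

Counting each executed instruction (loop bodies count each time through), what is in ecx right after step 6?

after mov ecx, 37: ecx=37
after mov edi, -1: edi=-1
after mov eax, 27: eax=27
after xor ecx, edi: ecx=37^(-1)=-38
mov [8], ecx → M[8]=-38
after imul edi, 8: edi=(-1)*8=-8
After step 6: ecx = -38.

-38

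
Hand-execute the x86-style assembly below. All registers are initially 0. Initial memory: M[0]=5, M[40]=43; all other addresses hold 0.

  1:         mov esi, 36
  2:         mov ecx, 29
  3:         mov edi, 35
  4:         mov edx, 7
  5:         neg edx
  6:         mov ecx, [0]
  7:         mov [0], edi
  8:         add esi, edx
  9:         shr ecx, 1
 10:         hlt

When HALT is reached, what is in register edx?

-7

after mov esi, 36: esi=36
after mov ecx, 29: ecx=29
after mov edi, 35: edi=35
after mov edx, 7: edx=7
after neg edx: edx=-(7)=-7
after mov ecx, [0]: ecx=M[0]=5
mov [0], edi → M[0]=35
after add esi, edx: esi=36+(-7)=29
after shr ecx, 1: ecx=5>>1=2
halt.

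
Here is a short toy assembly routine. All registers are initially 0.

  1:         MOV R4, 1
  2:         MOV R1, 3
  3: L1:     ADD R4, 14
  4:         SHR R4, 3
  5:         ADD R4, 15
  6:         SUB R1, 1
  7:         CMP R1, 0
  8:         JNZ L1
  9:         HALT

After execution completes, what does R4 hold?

after MOV R4, 1: R4=1
after MOV R1, 3: R1=3
after ADD R4, 14: R4=1+14=15
after SHR R4, 3: R4=15>>3=1
after ADD R4, 15: R4=1+15=16
after SUB R1, 1: R1=3-1=2
CMP R1, 0  (cmp 2,0)
JNZ L1: taken
after ADD R4, 14: R4=16+14=30
after SHR R4, 3: R4=30>>3=3
after ADD R4, 15: R4=3+15=18
after SUB R1, 1: R1=2-1=1
CMP R1, 0  (cmp 1,0)
JNZ L1: taken
after ADD R4, 14: R4=18+14=32
after SHR R4, 3: R4=32>>3=4
after ADD R4, 15: R4=4+15=19
after SUB R1, 1: R1=1-1=0
CMP R1, 0  (cmp 0,0)
JNZ L1: not taken
halt.

19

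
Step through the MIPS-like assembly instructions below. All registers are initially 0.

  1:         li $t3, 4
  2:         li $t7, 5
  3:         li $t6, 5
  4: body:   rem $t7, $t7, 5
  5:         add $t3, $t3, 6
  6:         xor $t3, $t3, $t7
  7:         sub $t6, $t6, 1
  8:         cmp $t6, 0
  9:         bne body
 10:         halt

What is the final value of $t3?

li $t3, 4 → $t3=4
li $t7, 5 → $t7=5
li $t6, 5 → $t6=5
rem $t7, $t7, 5 → $t7=5%5=0
add $t3, $t3, 6 → $t3=4+6=10
xor $t3, $t3, $t7 → $t3=10^0=10
sub $t6, $t6, 1 → $t6=5-1=4
cmp $t6, 0  (cmp 4,0)
bne body: taken
rem $t7, $t7, 5 → $t7=0%5=0
add $t3, $t3, 6 → $t3=10+6=16
xor $t3, $t3, $t7 → $t3=16^0=16
sub $t6, $t6, 1 → $t6=4-1=3
cmp $t6, 0  (cmp 3,0)
bne body: taken
rem $t7, $t7, 5 → $t7=0%5=0
add $t3, $t3, 6 → $t3=16+6=22
xor $t3, $t3, $t7 → $t3=22^0=22
sub $t6, $t6, 1 → $t6=3-1=2
cmp $t6, 0  (cmp 2,0)
bne body: taken
rem $t7, $t7, 5 → $t7=0%5=0
add $t3, $t3, 6 → $t3=22+6=28
xor $t3, $t3, $t7 → $t3=28^0=28
sub $t6, $t6, 1 → $t6=2-1=1
cmp $t6, 0  (cmp 1,0)
bne body: taken
rem $t7, $t7, 5 → $t7=0%5=0
add $t3, $t3, 6 → $t3=28+6=34
xor $t3, $t3, $t7 → $t3=34^0=34
sub $t6, $t6, 1 → $t6=1-1=0
cmp $t6, 0  (cmp 0,0)
bne body: not taken
halt.

34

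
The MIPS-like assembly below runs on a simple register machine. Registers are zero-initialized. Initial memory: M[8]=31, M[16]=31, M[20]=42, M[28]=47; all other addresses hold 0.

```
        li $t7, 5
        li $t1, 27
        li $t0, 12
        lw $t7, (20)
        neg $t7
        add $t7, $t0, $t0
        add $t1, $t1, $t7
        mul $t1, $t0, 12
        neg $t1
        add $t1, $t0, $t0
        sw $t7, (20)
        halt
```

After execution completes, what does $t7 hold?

24

li $t7, 5 → $t7=5
li $t1, 27 → $t1=27
li $t0, 12 → $t0=12
lw $t7, (20) → $t7=M[20]=42
neg $t7 → $t7=-(42)=-42
add $t7, $t0, $t0 → $t7=12+12=24
add $t1, $t1, $t7 → $t1=27+24=51
mul $t1, $t0, 12 → $t1=12*12=144
neg $t1 → $t1=-(144)=-144
add $t1, $t0, $t0 → $t1=12+12=24
sw $t7, (20) → M[20]=24
halt.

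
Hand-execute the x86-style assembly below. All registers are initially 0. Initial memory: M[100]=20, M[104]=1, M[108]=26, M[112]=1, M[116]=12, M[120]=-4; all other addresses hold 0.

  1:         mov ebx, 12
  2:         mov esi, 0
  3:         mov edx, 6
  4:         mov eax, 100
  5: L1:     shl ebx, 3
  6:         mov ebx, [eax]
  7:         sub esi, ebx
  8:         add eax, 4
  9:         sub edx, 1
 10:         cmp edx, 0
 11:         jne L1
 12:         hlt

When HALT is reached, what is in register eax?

mov ebx, 12 → ebx=12
mov esi, 0 → esi=0
mov edx, 6 → edx=6
mov eax, 100 → eax=100
shl ebx, 3 → ebx=12<<3=96
mov ebx, [eax] → ebx=M[100]=20
sub esi, ebx → esi=0-20=-20
add eax, 4 → eax=100+4=104
sub edx, 1 → edx=6-1=5
cmp edx, 0  (cmp 5,0)
jne L1: taken
shl ebx, 3 → ebx=20<<3=160
mov ebx, [eax] → ebx=M[104]=1
sub esi, ebx → esi=(-20)-1=-21
add eax, 4 → eax=104+4=108
sub edx, 1 → edx=5-1=4
cmp edx, 0  (cmp 4,0)
jne L1: taken
shl ebx, 3 → ebx=1<<3=8
mov ebx, [eax] → ebx=M[108]=26
sub esi, ebx → esi=(-21)-26=-47
add eax, 4 → eax=108+4=112
sub edx, 1 → edx=4-1=3
cmp edx, 0  (cmp 3,0)
jne L1: taken
shl ebx, 3 → ebx=26<<3=208
mov ebx, [eax] → ebx=M[112]=1
sub esi, ebx → esi=(-47)-1=-48
add eax, 4 → eax=112+4=116
sub edx, 1 → edx=3-1=2
cmp edx, 0  (cmp 2,0)
jne L1: taken
shl ebx, 3 → ebx=1<<3=8
mov ebx, [eax] → ebx=M[116]=12
sub esi, ebx → esi=(-48)-12=-60
add eax, 4 → eax=116+4=120
sub edx, 1 → edx=2-1=1
cmp edx, 0  (cmp 1,0)
jne L1: taken
shl ebx, 3 → ebx=12<<3=96
mov ebx, [eax] → ebx=M[120]=-4
sub esi, ebx → esi=(-60)-(-4)=-56
add eax, 4 → eax=120+4=124
sub edx, 1 → edx=1-1=0
cmp edx, 0  (cmp 0,0)
jne L1: not taken
halt.

124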